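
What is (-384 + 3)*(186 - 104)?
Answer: -31242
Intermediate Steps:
(-384 + 3)*(186 - 104) = -381*82 = -31242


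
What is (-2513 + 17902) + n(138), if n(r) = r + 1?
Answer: 15528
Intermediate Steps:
n(r) = 1 + r
(-2513 + 17902) + n(138) = (-2513 + 17902) + (1 + 138) = 15389 + 139 = 15528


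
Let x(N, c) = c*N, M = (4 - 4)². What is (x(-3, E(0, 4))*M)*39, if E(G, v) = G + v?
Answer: 0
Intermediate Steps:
M = 0 (M = 0² = 0)
x(N, c) = N*c
(x(-3, E(0, 4))*M)*39 = (-3*(0 + 4)*0)*39 = (-3*4*0)*39 = -12*0*39 = 0*39 = 0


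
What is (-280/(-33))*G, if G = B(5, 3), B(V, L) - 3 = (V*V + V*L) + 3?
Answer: 12880/33 ≈ 390.30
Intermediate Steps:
B(V, L) = 6 + V² + L*V (B(V, L) = 3 + ((V*V + V*L) + 3) = 3 + ((V² + L*V) + 3) = 3 + (3 + V² + L*V) = 6 + V² + L*V)
G = 46 (G = 6 + 5² + 3*5 = 6 + 25 + 15 = 46)
(-280/(-33))*G = -280/(-33)*46 = -280*(-1)/33*46 = -35*(-8/33)*46 = (280/33)*46 = 12880/33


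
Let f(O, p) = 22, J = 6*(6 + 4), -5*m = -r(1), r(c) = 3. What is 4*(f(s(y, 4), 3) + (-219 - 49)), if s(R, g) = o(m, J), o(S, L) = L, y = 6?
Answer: -984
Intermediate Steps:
m = ⅗ (m = -(-1)*3/5 = -⅕*(-3) = ⅗ ≈ 0.60000)
J = 60 (J = 6*10 = 60)
s(R, g) = 60
4*(f(s(y, 4), 3) + (-219 - 49)) = 4*(22 + (-219 - 49)) = 4*(22 - 268) = 4*(-246) = -984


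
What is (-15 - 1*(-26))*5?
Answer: 55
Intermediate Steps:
(-15 - 1*(-26))*5 = (-15 + 26)*5 = 11*5 = 55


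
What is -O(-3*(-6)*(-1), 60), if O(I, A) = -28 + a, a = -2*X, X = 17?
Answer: 62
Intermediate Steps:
a = -34 (a = -2*17 = -34)
O(I, A) = -62 (O(I, A) = -28 - 34 = -62)
-O(-3*(-6)*(-1), 60) = -1*(-62) = 62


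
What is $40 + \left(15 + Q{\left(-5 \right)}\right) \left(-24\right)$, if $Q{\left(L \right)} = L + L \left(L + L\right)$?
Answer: $-1400$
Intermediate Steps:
$Q{\left(L \right)} = L + 2 L^{2}$ ($Q{\left(L \right)} = L + L 2 L = L + 2 L^{2}$)
$40 + \left(15 + Q{\left(-5 \right)}\right) \left(-24\right) = 40 + \left(15 - 5 \left(1 + 2 \left(-5\right)\right)\right) \left(-24\right) = 40 + \left(15 - 5 \left(1 - 10\right)\right) \left(-24\right) = 40 + \left(15 - -45\right) \left(-24\right) = 40 + \left(15 + 45\right) \left(-24\right) = 40 + 60 \left(-24\right) = 40 - 1440 = -1400$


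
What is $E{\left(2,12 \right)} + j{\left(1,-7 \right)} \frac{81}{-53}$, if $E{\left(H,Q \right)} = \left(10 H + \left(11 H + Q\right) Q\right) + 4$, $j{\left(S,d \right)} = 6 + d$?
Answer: $\frac{22977}{53} \approx 433.53$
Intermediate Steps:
$E{\left(H,Q \right)} = 4 + 10 H + Q \left(Q + 11 H\right)$ ($E{\left(H,Q \right)} = \left(10 H + \left(Q + 11 H\right) Q\right) + 4 = \left(10 H + Q \left(Q + 11 H\right)\right) + 4 = 4 + 10 H + Q \left(Q + 11 H\right)$)
$E{\left(2,12 \right)} + j{\left(1,-7 \right)} \frac{81}{-53} = \left(4 + 12^{2} + 10 \cdot 2 + 11 \cdot 2 \cdot 12\right) + \left(6 - 7\right) \frac{81}{-53} = \left(4 + 144 + 20 + 264\right) - 81 \left(- \frac{1}{53}\right) = 432 - - \frac{81}{53} = 432 + \frac{81}{53} = \frac{22977}{53}$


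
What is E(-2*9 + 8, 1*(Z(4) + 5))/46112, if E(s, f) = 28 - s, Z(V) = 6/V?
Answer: 19/23056 ≈ 0.00082408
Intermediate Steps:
E(-2*9 + 8, 1*(Z(4) + 5))/46112 = (28 - (-2*9 + 8))/46112 = (28 - (-18 + 8))*(1/46112) = (28 - 1*(-10))*(1/46112) = (28 + 10)*(1/46112) = 38*(1/46112) = 19/23056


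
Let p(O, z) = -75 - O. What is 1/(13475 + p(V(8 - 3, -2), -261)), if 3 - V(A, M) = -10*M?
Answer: 1/13417 ≈ 7.4532e-5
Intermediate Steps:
V(A, M) = 3 + 10*M (V(A, M) = 3 - (-10)*M = 3 + 10*M)
1/(13475 + p(V(8 - 3, -2), -261)) = 1/(13475 + (-75 - (3 + 10*(-2)))) = 1/(13475 + (-75 - (3 - 20))) = 1/(13475 + (-75 - 1*(-17))) = 1/(13475 + (-75 + 17)) = 1/(13475 - 58) = 1/13417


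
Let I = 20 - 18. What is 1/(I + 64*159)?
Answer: 1/10178 ≈ 9.8251e-5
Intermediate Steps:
I = 2
1/(I + 64*159) = 1/(2 + 64*159) = 1/(2 + 10176) = 1/10178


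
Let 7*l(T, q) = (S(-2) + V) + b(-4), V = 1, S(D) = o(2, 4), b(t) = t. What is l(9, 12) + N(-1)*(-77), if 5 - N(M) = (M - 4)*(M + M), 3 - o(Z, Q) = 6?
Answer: 2689/7 ≈ 384.14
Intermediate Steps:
o(Z, Q) = -3 (o(Z, Q) = 3 - 1*6 = 3 - 6 = -3)
S(D) = -3
N(M) = 5 - 2*M*(-4 + M) (N(M) = 5 - (M - 4)*(M + M) = 5 - (-4 + M)*2*M = 5 - 2*M*(-4 + M))
l(T, q) = -6/7 (l(T, q) = ((-3 + 1) - 4)/7 = (-2 - 4)/7 = (⅐)*(-6) = -6/7)
l(9, 12) + N(-1)*(-77) = -6/7 + (5 - 2*(-1)² + 8*(-1))*(-77) = -6/7 + (5 - 2*1 - 8)*(-77) = -6/7 + (5 - 2 - 8)*(-77) = -6/7 - 5*(-77) = -6/7 + 385 = 2689/7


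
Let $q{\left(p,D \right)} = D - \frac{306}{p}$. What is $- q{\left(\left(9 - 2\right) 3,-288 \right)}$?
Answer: $\frac{2118}{7} \approx 302.57$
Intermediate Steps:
$- q{\left(\left(9 - 2\right) 3,-288 \right)} = - (-288 - \frac{306}{\left(9 - 2\right) 3}) = - (-288 - \frac{306}{7 \cdot 3}) = - (-288 - \frac{306}{21}) = - (-288 - \frac{102}{7}) = \left(-1\right) \left(- \frac{2118}{7}\right) = \frac{2118}{7}$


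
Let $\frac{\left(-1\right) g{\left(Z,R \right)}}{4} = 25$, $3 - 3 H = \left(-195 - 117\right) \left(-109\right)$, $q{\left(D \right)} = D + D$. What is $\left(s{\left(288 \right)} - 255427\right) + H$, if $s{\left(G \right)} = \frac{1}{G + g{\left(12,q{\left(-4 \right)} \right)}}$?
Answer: $- \frac{50151255}{188} \approx -2.6676 \cdot 10^{5}$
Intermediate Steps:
$q{\left(D \right)} = 2 D$
$H = -11335$ ($H = 1 - \frac{\left(-195 - 117\right) \left(-109\right)}{3} = 1 - \frac{\left(-312\right) \left(-109\right)}{3} = 1 - 11336 = -11335$)
$g{\left(Z,R \right)} = -100$ ($g{\left(Z,R \right)} = \left(-4\right) 25 = -100$)
$s{\left(G \right)} = \frac{1}{-100 + G}$ ($s{\left(G \right)} = \frac{1}{G - 100} = \frac{1}{-100 + G}$)
$\left(s{\left(288 \right)} - 255427\right) + H = \left(\frac{1}{-100 + 288} - 255427\right) - 11335 = \left(\frac{1}{188} - 255427\right) - 11335 = - \frac{48020275}{188} - 11335 = - \frac{50151255}{188}$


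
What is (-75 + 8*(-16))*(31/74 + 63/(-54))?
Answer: 16849/111 ≈ 151.79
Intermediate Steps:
(-75 + 8*(-16))*(31/74 + 63/(-54)) = (-75 - 128)*(31*(1/74) + 63*(-1/54)) = -203*(31/74 - 7/6) = -203*(-83/111) = 16849/111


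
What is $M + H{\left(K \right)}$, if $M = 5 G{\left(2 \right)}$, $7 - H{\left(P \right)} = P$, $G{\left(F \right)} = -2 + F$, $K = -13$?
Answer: $20$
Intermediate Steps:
$H{\left(P \right)} = 7 - P$
$M = 0$ ($M = 5 \left(-2 + 2\right) = 5 \cdot 0 = 0$)
$M + H{\left(K \right)} = 0 + \left(7 - -13\right) = 0 + \left(7 + 13\right) = 0 + 20 = 20$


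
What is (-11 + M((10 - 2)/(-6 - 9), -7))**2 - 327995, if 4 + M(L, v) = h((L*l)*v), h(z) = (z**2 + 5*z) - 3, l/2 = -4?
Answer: 9981860041/50625 ≈ 1.9717e+5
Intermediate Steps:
l = -8 (l = 2*(-4) = -8)
h(z) = -3 + z**2 + 5*z
M(L, v) = -7 - 40*L*v + 64*L**2*v**2 (M(L, v) = -4 + (-3 + ((L*(-8))*v)**2 + 5*((L*(-8))*v)) = -4 + (-3 + ((-8*L)*v)**2 + 5*((-8*L)*v)) = -4 + (-3 + (-8*L*v)**2 + 5*(-8*L*v)) = -4 + (-3 + 64*L**2*v**2 - 40*L*v) = -4 + (-3 - 40*L*v + 64*L**2*v**2) = -7 - 40*L*v + 64*L**2*v**2)
(-11 + M((10 - 2)/(-6 - 9), -7))**2 - 327995 = (-11 + (-7 - 40*(10 - 2)/(-6 - 9)*(-7) + 64*((10 - 2)/(-6 - 9))**2*(-7)**2))**2 - 327995 = (-11 + (-7 - 40*8/(-15)*(-7) + 64*(8/(-15))**2*49))**2 - 327995 = (-11 + (-7 - 40*8*(-1/15)*(-7) + 64*(8*(-1/15))**2*49))**2 - 327995 = (-11 + (-7 - 40*(-8/15)*(-7) + 64*(-8/15)**2*49))**2 - 327995 = (-11 + (-7 - 448/3 + 64*(64/225)*49))**2 - 327995 = (-11 + (-7 - 448/3 + 200704/225))**2 - 327995 = (-11 + 165529/225)**2 - 327995 = (163054/225)**2 - 327995 = 26586606916/50625 - 327995 = 9981860041/50625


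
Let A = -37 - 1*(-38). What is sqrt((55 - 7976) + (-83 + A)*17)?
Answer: 9*I*sqrt(115) ≈ 96.514*I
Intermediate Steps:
A = 1 (A = -37 + 38 = 1)
sqrt((55 - 7976) + (-83 + A)*17) = sqrt((55 - 7976) + (-83 + 1)*17) = sqrt(-7921 - 82*17) = sqrt(-7921 - 1394) = sqrt(-9315) = 9*I*sqrt(115)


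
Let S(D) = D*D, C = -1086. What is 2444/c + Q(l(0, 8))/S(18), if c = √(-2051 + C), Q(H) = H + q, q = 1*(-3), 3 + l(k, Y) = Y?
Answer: 1/162 - 2444*I*√3137/3137 ≈ 0.0061728 - 43.636*I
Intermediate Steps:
l(k, Y) = -3 + Y
q = -3
Q(H) = -3 + H (Q(H) = H - 3 = -3 + H)
S(D) = D²
c = I*√3137 (c = √(-2051 - 1086) = √(-3137) = I*√3137 ≈ 56.009*I)
2444/c + Q(l(0, 8))/S(18) = 2444/((I*√3137)) + (-3 + (-3 + 8))/(18²) = 2444*(-I*√3137/3137) + (-3 + 5)/324 = -2444*I*√3137/3137 + 2*(1/324) = -2444*I*√3137/3137 + 1/162 = 1/162 - 2444*I*√3137/3137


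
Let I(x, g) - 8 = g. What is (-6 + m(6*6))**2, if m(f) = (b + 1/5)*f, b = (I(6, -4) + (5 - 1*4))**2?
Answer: 20304036/25 ≈ 8.1216e+5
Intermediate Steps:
I(x, g) = 8 + g
b = 25 (b = ((8 - 4) + (5 - 1*4))**2 = (4 + (5 - 4))**2 = (4 + 1)**2 = 5**2 = 25)
m(f) = 126*f/5 (m(f) = (25 + 1/5)*f = 126*f/5)
(-6 + m(6*6))**2 = (-6 + 126*(6*6)/5)**2 = (-6 + (126/5)*36)**2 = (-6 + 4536/5)**2 = (4506/5)**2 = 20304036/25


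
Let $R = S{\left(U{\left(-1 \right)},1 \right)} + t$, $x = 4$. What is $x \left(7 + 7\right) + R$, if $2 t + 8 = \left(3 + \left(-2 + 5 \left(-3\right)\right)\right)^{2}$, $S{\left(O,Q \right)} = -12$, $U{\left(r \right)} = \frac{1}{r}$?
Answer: $138$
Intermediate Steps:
$t = 94$ ($t = -4 + \frac{\left(3 + \left(-2 + 5 \left(-3\right)\right)\right)^{2}}{2} = -4 + \frac{\left(3 - 17\right)^{2}}{2} = -4 + \frac{\left(-14\right)^{2}}{2} = -4 + \frac{1}{2} \cdot 196 = -4 + 98 = 94$)
$R = 82$ ($R = -12 + 94 = 82$)
$x \left(7 + 7\right) + R = 4 \left(7 + 7\right) + 82 = 4 \cdot 14 + 82 = 56 + 82 = 138$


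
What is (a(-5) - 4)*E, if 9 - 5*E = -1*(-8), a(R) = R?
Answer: -9/5 ≈ -1.8000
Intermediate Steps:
E = ⅕ (E = 9/5 - (-1)*(-8)/5 = 9/5 - ⅕*8 = 9/5 - 8/5 = ⅕ ≈ 0.20000)
(a(-5) - 4)*E = (-5 - 4)*(⅕) = -9*⅕ = -9/5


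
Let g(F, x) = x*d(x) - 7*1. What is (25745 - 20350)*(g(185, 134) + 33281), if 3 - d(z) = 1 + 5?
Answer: 177344440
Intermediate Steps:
d(z) = -3 (d(z) = 3 - (1 + 5) = 3 - 1*6 = 3 - 6 = -3)
g(F, x) = -7 - 3*x (g(F, x) = x*(-3) - 7*1 = -3*x - 7 = -7 - 3*x)
(25745 - 20350)*(g(185, 134) + 33281) = (25745 - 20350)*((-7 - 3*134) + 33281) = 5395*((-7 - 402) + 33281) = 5395*(-409 + 33281) = 5395*32872 = 177344440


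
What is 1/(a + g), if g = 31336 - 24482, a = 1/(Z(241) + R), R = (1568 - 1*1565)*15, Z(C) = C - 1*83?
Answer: 203/1391363 ≈ 0.00014590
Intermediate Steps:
Z(C) = -83 + C (Z(C) = C - 83 = -83 + C)
R = 45 (R = (1568 - 1565)*15 = 3*15 = 45)
a = 1/203 (a = 1/((-83 + 241) + 45) = 1/(158 + 45) = 1/203 ≈ 0.0049261)
g = 6854
1/(a + g) = 1/(1/203 + 6854) = 1/(1391363/203) = 203/1391363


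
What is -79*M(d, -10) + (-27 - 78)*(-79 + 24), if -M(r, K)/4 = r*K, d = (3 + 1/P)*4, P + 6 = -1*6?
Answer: -93275/3 ≈ -31092.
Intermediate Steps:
P = -12 (P = -6 - 1*6 = -6 - 6 = -12)
d = 35/3 (d = (3 + 1/(-12))*4 = (3 - 1/12)*4 = (35/12)*4 = 35/3 ≈ 11.667)
M(r, K) = -4*K*r (M(r, K) = -4*r*K = -4*K*r)
-79*M(d, -10) + (-27 - 78)*(-79 + 24) = -(-316)*(-10)*35/3 + (-27 - 78)*(-79 + 24) = -79*1400/3 - 105*(-55) = -110600/3 + 5775 = -93275/3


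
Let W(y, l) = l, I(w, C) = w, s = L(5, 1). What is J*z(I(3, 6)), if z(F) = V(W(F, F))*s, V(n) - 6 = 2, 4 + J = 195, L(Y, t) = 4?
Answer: 6112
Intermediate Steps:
J = 191 (J = -4 + 195 = 191)
s = 4
V(n) = 8 (V(n) = 6 + 2 = 8)
z(F) = 32 (z(F) = 8*4 = 32)
J*z(I(3, 6)) = 191*32 = 6112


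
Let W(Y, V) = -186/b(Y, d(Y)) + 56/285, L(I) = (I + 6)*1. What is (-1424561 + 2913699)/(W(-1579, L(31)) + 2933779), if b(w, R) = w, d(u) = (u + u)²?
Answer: 670134437070/1320244698119 ≈ 0.50758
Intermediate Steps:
L(I) = 6 + I (L(I) = (6 + I)*1 = 6 + I)
d(u) = 4*u² (d(u) = (2*u)² = 4*u²)
W(Y, V) = 56/285 - 186/Y (W(Y, V) = -186/Y + 56/285 = 56/285 - 186/Y)
(-1424561 + 2913699)/(W(-1579, L(31)) + 2933779) = (-1424561 + 2913699)/((56/285 - 186/(-1579)) + 2933779) = 1489138/((56/285 - 186*(-1/1579)) + 2933779) = 1489138/((56/285 + 186/1579) + 2933779) = 1489138/(141434/450015 + 2933779) = 1489138/(1320244698119/450015) = 1489138*(450015/1320244698119) = 670134437070/1320244698119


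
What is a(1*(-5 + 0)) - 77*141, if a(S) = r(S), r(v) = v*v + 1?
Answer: -10831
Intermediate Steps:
r(v) = 1 + v**2 (r(v) = v**2 + 1 = 1 + v**2)
a(S) = 1 + S**2
a(1*(-5 + 0)) - 77*141 = (1 + (1*(-5 + 0))**2) - 77*141 = (1 + (1*(-5))**2) - 10857 = (1 + (-5)**2) - 10857 = (1 + 25) - 10857 = 26 - 10857 = -10831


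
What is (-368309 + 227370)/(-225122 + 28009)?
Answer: 140939/197113 ≈ 0.71502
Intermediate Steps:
(-368309 + 227370)/(-225122 + 28009) = -140939/(-197113) = -140939*(-1/197113) = 140939/197113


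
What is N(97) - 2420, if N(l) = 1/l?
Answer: -234739/97 ≈ -2420.0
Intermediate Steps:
N(97) - 2420 = 1/97 - 2420 = -234739/97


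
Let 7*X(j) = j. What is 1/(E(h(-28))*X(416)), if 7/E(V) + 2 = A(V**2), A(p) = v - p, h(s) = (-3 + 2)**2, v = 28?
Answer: 25/416 ≈ 0.060096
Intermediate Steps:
X(j) = j/7
h(s) = 1 (h(s) = (-1)**2 = 1)
A(p) = 28 - p
E(V) = 7/(26 - V**2) (E(V) = 7/(-2 + (28 - V**2)) = 7/(26 - V**2))
1/(E(h(-28))*X(416)) = 1/(((-7/(-26 + 1**2)))*(((1/7)*416))) = 1/(((-7/(-26 + 1)))*(416/7)) = (7/416)/(-7/(-25)) = (7/416)/(-7*(-1/25)) = (7/416)/(7/25) = (25/7)*(7/416) = 25/416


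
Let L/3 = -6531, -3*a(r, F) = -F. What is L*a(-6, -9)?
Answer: 58779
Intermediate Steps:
a(r, F) = F/3 (a(r, F) = -(-1)*F/3 = F/3)
L = -19593 (L = 3*(-6531) = -19593)
L*a(-6, -9) = -6531*(-9) = -19593*(-3) = 58779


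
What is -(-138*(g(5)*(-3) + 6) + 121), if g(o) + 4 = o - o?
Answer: 2363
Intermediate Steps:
g(o) = -4 (g(o) = -4 + (o - o) = -4 + 0 = -4)
-(-138*(g(5)*(-3) + 6) + 121) = -(-138*(-4*(-3) + 6) + 121) = -(-138*(12 + 6) + 121) = -(-138*18 + 121) = -(-2484 + 121) = -1*(-2363) = 2363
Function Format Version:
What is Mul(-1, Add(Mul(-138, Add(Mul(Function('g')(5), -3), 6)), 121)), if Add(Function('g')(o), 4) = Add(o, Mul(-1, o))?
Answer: 2363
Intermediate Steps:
Function('g')(o) = -4 (Function('g')(o) = Add(-4, Add(o, Mul(-1, o))) = Add(-4, 0) = -4)
Mul(-1, Add(Mul(-138, Add(Mul(Function('g')(5), -3), 6)), 121)) = Mul(-1, Add(Mul(-138, Add(Mul(-4, -3), 6)), 121)) = Mul(-1, Add(Mul(-138, Add(12, 6)), 121)) = Mul(-1, Add(Mul(-138, 18), 121)) = Mul(-1, Add(-2484, 121)) = Mul(-1, -2363) = 2363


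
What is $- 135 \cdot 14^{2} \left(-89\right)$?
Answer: $2354940$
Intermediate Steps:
$- 135 \cdot 14^{2} \left(-89\right) = \left(-135\right) 196 \left(-89\right) = \left(-26460\right) \left(-89\right) = 2354940$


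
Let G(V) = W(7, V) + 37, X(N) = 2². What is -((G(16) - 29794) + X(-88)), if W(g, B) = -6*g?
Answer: 29795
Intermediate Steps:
X(N) = 4
G(V) = -5 (G(V) = -6*7 + 37 = -42 + 37 = -5)
-((G(16) - 29794) + X(-88)) = -((-5 - 29794) + 4) = -(-29799 + 4) = -1*(-29795) = 29795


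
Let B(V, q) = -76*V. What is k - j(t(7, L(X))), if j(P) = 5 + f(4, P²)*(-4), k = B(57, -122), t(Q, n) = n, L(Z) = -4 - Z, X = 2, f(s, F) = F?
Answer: -4193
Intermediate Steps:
k = -4332 (k = -76*57 = -4332)
j(P) = 5 - 4*P² (j(P) = 5 + P²*(-4) = 5 - 4*P²)
k - j(t(7, L(X))) = -4332 - (5 - 4*(-4 - 1*2)²) = -4332 - (5 - 4*(-4 - 2)²) = -4332 - (5 - 4*(-6)²) = -4332 - (5 - 4*36) = -4332 - (5 - 144) = -4332 - 1*(-139) = -4332 + 139 = -4193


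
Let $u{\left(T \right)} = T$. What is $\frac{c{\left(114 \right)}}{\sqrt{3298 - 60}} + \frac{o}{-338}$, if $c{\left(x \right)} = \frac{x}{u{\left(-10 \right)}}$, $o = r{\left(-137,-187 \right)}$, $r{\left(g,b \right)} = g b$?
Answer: $- \frac{25619}{338} - \frac{57 \sqrt{3238}}{16190} \approx -75.996$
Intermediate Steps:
$r{\left(g,b \right)} = b g$
$o = 25619$ ($o = \left(-187\right) \left(-137\right) = 25619$)
$c{\left(x \right)} = - \frac{x}{10}$ ($c{\left(x \right)} = \frac{x}{-10} = - \frac{x}{10}$)
$\frac{c{\left(114 \right)}}{\sqrt{3298 - 60}} + \frac{o}{-338} = \frac{\left(- \frac{1}{10}\right) 114}{\sqrt{3298 - 60}} + \frac{25619}{-338} = - \frac{57}{5 \sqrt{3238}} + 25619 \left(- \frac{1}{338}\right) = - \frac{57 \frac{\sqrt{3238}}{3238}}{5} - \frac{25619}{338} = - \frac{57 \sqrt{3238}}{16190} - \frac{25619}{338} = - \frac{25619}{338} - \frac{57 \sqrt{3238}}{16190}$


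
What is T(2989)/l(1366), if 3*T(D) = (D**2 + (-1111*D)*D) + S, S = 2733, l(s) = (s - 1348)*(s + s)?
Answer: -3305623859/49176 ≈ -67220.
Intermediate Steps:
l(s) = 2*s*(-1348 + s) (l(s) = (-1348 + s)*(2*s) = 2*s*(-1348 + s))
T(D) = 911 - 370*D**2 (T(D) = ((D**2 + (-1111*D)*D) + 2733)/3 = ((D**2 - 1111*D**2) + 2733)/3 = (-1110*D**2 + 2733)/3 = (2733 - 1110*D**2)/3 = 911 - 370*D**2)
T(2989)/l(1366) = (911 - 370*2989**2)/((2*1366*(-1348 + 1366))) = (911 - 370*8934121)/((2*1366*18)) = (911 - 3305624770)/49176 = -3305623859*1/49176 = -3305623859/49176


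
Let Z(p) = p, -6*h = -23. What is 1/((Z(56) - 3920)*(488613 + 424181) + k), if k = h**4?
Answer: -1296/4571038396895 ≈ -2.8352e-10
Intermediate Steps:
h = 23/6 (h = -1/6*(-23) = 23/6 ≈ 3.8333)
k = 279841/1296 (k = (23/6)**4 = 279841/1296 ≈ 215.93)
1/((Z(56) - 3920)*(488613 + 424181) + k) = 1/((56 - 3920)*(488613 + 424181) + 279841/1296) = 1/(-3864*912794 + 279841/1296) = 1/(-3527036016 + 279841/1296) = 1/(-4571038396895/1296) = -1296/4571038396895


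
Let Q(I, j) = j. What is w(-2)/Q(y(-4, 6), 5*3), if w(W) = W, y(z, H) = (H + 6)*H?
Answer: -2/15 ≈ -0.13333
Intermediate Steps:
y(z, H) = H*(6 + H) (y(z, H) = (6 + H)*H = H*(6 + H))
w(-2)/Q(y(-4, 6), 5*3) = -2/(5*3) = -2/15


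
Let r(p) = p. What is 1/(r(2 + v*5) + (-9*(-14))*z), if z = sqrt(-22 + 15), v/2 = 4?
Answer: 1/2688 - I*sqrt(7)/896 ≈ 0.00037202 - 0.0029528*I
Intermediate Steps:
v = 8 (v = 2*4 = 8)
z = I*sqrt(7) (z = sqrt(-7) = I*sqrt(7) ≈ 2.6458*I)
1/(r(2 + v*5) + (-9*(-14))*z) = 1/((2 + 8*5) + (-9*(-14))*(I*sqrt(7))) = 1/((2 + 40) + 126*(I*sqrt(7))) = 1/(42 + 126*I*sqrt(7))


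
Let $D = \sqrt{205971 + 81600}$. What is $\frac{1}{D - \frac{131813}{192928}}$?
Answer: $\frac{25430418464}{10703724121869095} + \frac{37221213184 \sqrt{287571}}{10703724121869095} \approx 0.0018672$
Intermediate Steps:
$D = \sqrt{287571} \approx 536.26$
$\frac{1}{D - \frac{131813}{192928}} = \frac{1}{\sqrt{287571} - \frac{131813}{192928}} = \frac{1}{- \frac{131813}{192928} + \sqrt{287571}}$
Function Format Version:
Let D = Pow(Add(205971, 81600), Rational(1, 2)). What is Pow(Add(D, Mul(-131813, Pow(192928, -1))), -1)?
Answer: Add(Rational(25430418464, 10703724121869095), Mul(Rational(37221213184, 10703724121869095), Pow(287571, Rational(1, 2)))) ≈ 0.0018672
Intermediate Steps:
D = Pow(287571, Rational(1, 2)) ≈ 536.26
Pow(Add(D, Mul(-131813, Pow(192928, -1))), -1) = Pow(Add(Pow(287571, Rational(1, 2)), Mul(-131813, Pow(192928, -1))), -1) = Pow(Add(Pow(287571, Rational(1, 2)), Mul(-131813, Rational(1, 192928))), -1) = Pow(Add(Pow(287571, Rational(1, 2)), Rational(-131813, 192928)), -1) = Pow(Add(Rational(-131813, 192928), Pow(287571, Rational(1, 2))), -1)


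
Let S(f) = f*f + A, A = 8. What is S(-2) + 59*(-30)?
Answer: -1758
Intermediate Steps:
S(f) = 8 + f² (S(f) = f*f + 8 = f² + 8 = 8 + f²)
S(-2) + 59*(-30) = (8 + (-2)²) + 59*(-30) = (8 + 4) - 1770 = 12 - 1770 = -1758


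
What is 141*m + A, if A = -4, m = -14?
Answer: -1978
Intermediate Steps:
141*m + A = 141*(-14) - 4 = -1974 - 4 = -1978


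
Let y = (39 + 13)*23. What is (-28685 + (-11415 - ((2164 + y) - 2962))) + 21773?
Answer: -18725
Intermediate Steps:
y = 1196 (y = 52*23 = 1196)
(-28685 + (-11415 - ((2164 + y) - 2962))) + 21773 = (-28685 + (-11415 - ((2164 + 1196) - 2962))) + 21773 = (-28685 + (-11415 - (3360 - 2962))) + 21773 = (-28685 + (-11415 - 1*398)) + 21773 = (-28685 + (-11415 - 398)) + 21773 = (-28685 - 11813) + 21773 = -40498 + 21773 = -18725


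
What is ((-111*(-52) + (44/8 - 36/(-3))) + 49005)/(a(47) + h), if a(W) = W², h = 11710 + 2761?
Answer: 109589/33360 ≈ 3.2850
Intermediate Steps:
h = 14471
((-111*(-52) + (44/8 - 36/(-3))) + 49005)/(a(47) + h) = ((-111*(-52) + (44/8 - 36/(-3))) + 49005)/(47² + 14471) = ((5772 + (44*(⅛) - 36*(-⅓))) + 49005)/(2209 + 14471) = ((5772 + (11/2 + 12)) + 49005)/16680 = ((5772 + 35/2) + 49005)*(1/16680) = (11579/2 + 49005)*(1/16680) = (109589/2)*(1/16680) = 109589/33360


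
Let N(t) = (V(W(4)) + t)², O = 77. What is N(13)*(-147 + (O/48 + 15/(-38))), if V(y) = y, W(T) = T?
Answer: -38425729/912 ≈ -42134.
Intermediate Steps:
N(t) = (4 + t)²
N(13)*(-147 + (O/48 + 15/(-38))) = (4 + 13)²*(-147 + (77/48 + 15/(-38))) = 17²*(-147 + (77*(1/48) + 15*(-1/38))) = 289*(-147 + (77/48 - 15/38)) = 289*(-147 + 1103/912) = 289*(-132961/912) = -38425729/912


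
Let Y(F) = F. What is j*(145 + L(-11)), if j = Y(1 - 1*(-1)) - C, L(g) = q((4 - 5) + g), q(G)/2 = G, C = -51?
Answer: 6413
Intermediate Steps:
q(G) = 2*G
L(g) = -2 + 2*g (L(g) = 2*((4 - 5) + g) = 2*(-1 + g) = -2 + 2*g)
j = 53 (j = (1 - 1*(-1)) - 1*(-51) = (1 + 1) + 51 = 2 + 51 = 53)
j*(145 + L(-11)) = 53*(145 + (-2 + 2*(-11))) = 53*(145 + (-2 - 22)) = 53*(145 - 24) = 53*121 = 6413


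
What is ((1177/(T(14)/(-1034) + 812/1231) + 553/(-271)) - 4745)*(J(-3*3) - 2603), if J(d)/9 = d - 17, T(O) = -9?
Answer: 1952894818496846/230536177 ≈ 8.4711e+6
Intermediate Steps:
J(d) = -153 + 9*d (J(d) = 9*(d - 17) = 9*(-17 + d) = -153 + 9*d)
((1177/(T(14)/(-1034) + 812/1231) + 553/(-271)) - 4745)*(J(-3*3) - 2603) = ((1177/(-9/(-1034) + 812/1231) + 553/(-271)) - 4745)*((-153 + 9*(-3*3)) - 2603) = ((1177/(-9*(-1/1034) + 812*(1/1231)) + 553*(-1/271)) - 4745)*((-153 + 9*(-9)) - 2603) = ((1177/(9/1034 + 812/1231) - 553/271) - 4745)*((-153 - 81) - 2603) = ((1177/(850687/1272854) - 553/271) - 4745)*(-234 - 2603) = ((1177*(1272854/850687) - 553/271) - 4745)*(-2837) = ((1498149158/850687 - 553/271) - 4745)*(-2837) = (405527991907/230536177 - 4745)*(-2837) = -688366167958/230536177*(-2837) = 1952894818496846/230536177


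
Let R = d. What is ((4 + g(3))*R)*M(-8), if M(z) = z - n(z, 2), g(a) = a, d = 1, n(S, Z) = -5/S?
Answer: -483/8 ≈ -60.375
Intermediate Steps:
M(z) = z + 5/z (M(z) = z - (-5)/z = z + 5/z)
R = 1
((4 + g(3))*R)*M(-8) = ((4 + 3)*1)*(-8 + 5/(-8)) = (7*1)*(-8 + 5*(-⅛)) = 7*(-8 - 5/8) = 7*(-69/8) = -483/8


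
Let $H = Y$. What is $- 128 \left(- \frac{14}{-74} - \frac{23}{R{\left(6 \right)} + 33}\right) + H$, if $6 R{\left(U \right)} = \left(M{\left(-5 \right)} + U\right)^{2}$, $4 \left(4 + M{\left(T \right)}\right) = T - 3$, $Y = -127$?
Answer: $- \frac{75707}{1221} \approx -62.004$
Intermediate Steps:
$M{\left(T \right)} = - \frac{19}{4} + \frac{T}{4}$ ($M{\left(T \right)} = -4 + \frac{T - 3}{4} = -4 + \frac{-3 + T}{4} = -4 + \left(- \frac{3}{4} + \frac{T}{4}\right) = - \frac{19}{4} + \frac{T}{4}$)
$H = -127$
$R{\left(U \right)} = \frac{\left(-6 + U\right)^{2}}{6}$ ($R{\left(U \right)} = \frac{\left(\left(- \frac{19}{4} + \frac{1}{4} \left(-5\right)\right) + U\right)^{2}}{6} = \frac{\left(\left(- \frac{19}{4} - \frac{5}{4}\right) + U\right)^{2}}{6} = \frac{\left(-6 + U\right)^{2}}{6}$)
$- 128 \left(- \frac{14}{-74} - \frac{23}{R{\left(6 \right)} + 33}\right) + H = - 128 \left(- \frac{14}{-74} - \frac{23}{\frac{\left(-6 + 6\right)^{2}}{6} + 33}\right) - 127 = - 128 \left(\left(-14\right) \left(- \frac{1}{74}\right) - \frac{23}{\frac{0^{2}}{6} + 33}\right) - 127 = - 128 \left(\frac{7}{37} - \frac{23}{\frac{1}{6} \cdot 0 + 33}\right) - 127 = - 128 \left(\frac{7}{37} - \frac{23}{0 + 33}\right) - 127 = - 128 \left(\frac{7}{37} - \frac{23}{33}\right) - 127 = \left(-128\right) \left(- \frac{620}{1221}\right) - 127 = \frac{79360}{1221} - 127 = - \frac{75707}{1221}$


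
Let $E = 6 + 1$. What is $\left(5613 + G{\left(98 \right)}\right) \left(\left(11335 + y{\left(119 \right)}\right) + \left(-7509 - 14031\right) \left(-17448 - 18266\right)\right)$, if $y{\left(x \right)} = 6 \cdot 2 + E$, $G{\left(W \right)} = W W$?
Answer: $11706299838338$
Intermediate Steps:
$G{\left(W \right)} = W^{2}$
$E = 7$
$y{\left(x \right)} = 19$ ($y{\left(x \right)} = 6 \cdot 2 + 7 = 12 + 7 = 19$)
$\left(5613 + G{\left(98 \right)}\right) \left(\left(11335 + y{\left(119 \right)}\right) + \left(-7509 - 14031\right) \left(-17448 - 18266\right)\right) = \left(5613 + 98^{2}\right) \left(\left(11335 + 19\right) + \left(-7509 - 14031\right) \left(-17448 - 18266\right)\right) = \left(5613 + 9604\right) \left(11354 - -769279560\right) = 15217 \left(11354 + 769279560\right) = 15217 \cdot 769290914 = 11706299838338$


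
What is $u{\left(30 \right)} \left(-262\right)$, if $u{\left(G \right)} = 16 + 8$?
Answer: $-6288$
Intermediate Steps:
$u{\left(G \right)} = 24$
$u{\left(30 \right)} \left(-262\right) = 24 \left(-262\right) = -6288$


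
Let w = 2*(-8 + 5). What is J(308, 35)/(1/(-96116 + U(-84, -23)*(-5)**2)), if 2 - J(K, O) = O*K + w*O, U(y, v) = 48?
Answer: 1003072288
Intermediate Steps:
w = -6 (w = 2*(-3) = -6)
J(K, O) = 2 + 6*O - K*O (J(K, O) = 2 - (O*K - 6*O) = 2 - (K*O - 6*O) = 2 - (-6*O + K*O) = 2 + (6*O - K*O) = 2 + 6*O - K*O)
J(308, 35)/(1/(-96116 + U(-84, -23)*(-5)**2)) = (2 + 6*35 - 1*308*35)/(1/(-96116 + 48*(-5)**2)) = (2 + 210 - 10780)/(1/(-96116 + 48*25)) = -10568/(1/(-96116 + 1200)) = -10568/(1/(-94916)) = -10568/(-1/94916) = -10568*(-94916) = 1003072288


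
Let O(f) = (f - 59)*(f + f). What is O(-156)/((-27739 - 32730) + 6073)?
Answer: -5590/4533 ≈ -1.2332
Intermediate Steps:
O(f) = 2*f*(-59 + f) (O(f) = (-59 + f)*(2*f) = 2*f*(-59 + f))
O(-156)/((-27739 - 32730) + 6073) = (2*(-156)*(-59 - 156))/((-27739 - 32730) + 6073) = (2*(-156)*(-215))/(-60469 + 6073) = 67080/(-54396) = 67080*(-1/54396) = -5590/4533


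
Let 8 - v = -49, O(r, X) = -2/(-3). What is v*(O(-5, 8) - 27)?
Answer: -1501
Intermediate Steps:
O(r, X) = ⅔ (O(r, X) = -2*(-⅓) = ⅔)
v = 57 (v = 8 - 1*(-49) = 8 + 49 = 57)
v*(O(-5, 8) - 27) = 57*(⅔ - 27) = 57*(-79/3) = -1501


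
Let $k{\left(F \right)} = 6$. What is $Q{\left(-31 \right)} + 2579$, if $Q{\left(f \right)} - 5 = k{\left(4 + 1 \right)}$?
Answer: $2590$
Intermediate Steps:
$Q{\left(f \right)} = 11$ ($Q{\left(f \right)} = 5 + 6 = 11$)
$Q{\left(-31 \right)} + 2579 = 11 + 2579 = 2590$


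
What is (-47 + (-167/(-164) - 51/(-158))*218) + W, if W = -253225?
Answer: -1638802141/6478 ≈ -2.5298e+5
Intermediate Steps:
(-47 + (-167/(-164) - 51/(-158))*218) + W = (-47 + (-167/(-164) - 51/(-158))*218) - 253225 = (-47 + (-167*(-1/164) - 51*(-1/158))*218) - 253225 = (-47 + (167/164 + 51/158)*218) - 253225 = (-47 + (17375/12956)*218) - 253225 = (-47 + 1893875/6478) - 253225 = 1589409/6478 - 253225 = -1638802141/6478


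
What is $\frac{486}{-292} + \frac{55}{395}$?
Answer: $- \frac{17591}{11534} \approx -1.5251$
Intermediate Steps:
$\frac{486}{-292} + \frac{55}{395} = 486 \left(- \frac{1}{292}\right) + 55 \cdot \frac{1}{395} = - \frac{243}{146} + \frac{11}{79} = - \frac{17591}{11534}$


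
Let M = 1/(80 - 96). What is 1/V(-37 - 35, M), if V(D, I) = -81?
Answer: -1/81 ≈ -0.012346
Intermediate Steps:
M = -1/16 (M = 1/(-16) = -1/16 ≈ -0.062500)
1/V(-37 - 35, M) = 1/(-81) = -1/81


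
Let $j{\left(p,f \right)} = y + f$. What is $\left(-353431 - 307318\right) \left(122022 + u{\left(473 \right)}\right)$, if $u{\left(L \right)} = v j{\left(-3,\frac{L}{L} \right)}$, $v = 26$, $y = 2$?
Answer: $-80677452900$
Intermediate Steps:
$j{\left(p,f \right)} = 2 + f$
$u{\left(L \right)} = 78$ ($u{\left(L \right)} = 26 \left(2 + \frac{L}{L}\right) = 26 \left(2 + 1\right) = 26 \cdot 3 = 78$)
$\left(-353431 - 307318\right) \left(122022 + u{\left(473 \right)}\right) = \left(-353431 - 307318\right) \left(122022 + 78\right) = \left(-660749\right) 122100 = -80677452900$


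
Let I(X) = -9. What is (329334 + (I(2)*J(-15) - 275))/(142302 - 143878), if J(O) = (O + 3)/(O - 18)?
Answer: -3619613/17336 ≈ -208.79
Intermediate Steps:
J(O) = (3 + O)/(-18 + O)
(329334 + (I(2)*J(-15) - 275))/(142302 - 143878) = (329334 + (-9*(3 - 15)/(-18 - 15) - 275))/(142302 - 143878) = (329334 + (-9*(-12)/(-33) - 275))/(-1576) = (329334 + (-(-3)*(-12)/11 - 275))*(-1/1576) = (329334 + (-9*4/11 - 275))*(-1/1576) = (329334 + (-36/11 - 275))*(-1/1576) = (329334 - 3061/11)*(-1/1576) = (3619613/11)*(-1/1576) = -3619613/17336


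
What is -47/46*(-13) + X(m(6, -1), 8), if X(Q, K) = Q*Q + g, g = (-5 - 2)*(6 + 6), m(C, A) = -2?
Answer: -3069/46 ≈ -66.717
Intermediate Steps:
g = -84 (g = -7*12 = -84)
X(Q, K) = -84 + Q² (X(Q, K) = Q*Q - 84 = Q² - 84 = -84 + Q²)
-47/46*(-13) + X(m(6, -1), 8) = -47/46*(-13) + (-84 + (-2)²) = -47*1/46*(-13) + (-84 + 4) = -47/46*(-13) - 80 = 611/46 - 80 = -3069/46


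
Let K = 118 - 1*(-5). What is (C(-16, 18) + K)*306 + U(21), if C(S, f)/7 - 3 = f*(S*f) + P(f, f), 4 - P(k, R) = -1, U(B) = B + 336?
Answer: -11048997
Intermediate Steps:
U(B) = 336 + B
P(k, R) = 5 (P(k, R) = 4 - 1*(-1) = 4 + 1 = 5)
K = 123 (K = 118 + 5 = 123)
C(S, f) = 56 + 7*S*f**2 (C(S, f) = 21 + 7*(f*(S*f) + 5) = 21 + 7*(S*f**2 + 5) = 21 + 7*(5 + S*f**2) = 21 + (35 + 7*S*f**2) = 56 + 7*S*f**2)
(C(-16, 18) + K)*306 + U(21) = ((56 + 7*(-16)*18**2) + 123)*306 + (336 + 21) = ((56 + 7*(-16)*324) + 123)*306 + 357 = ((56 - 36288) + 123)*306 + 357 = (-36232 + 123)*306 + 357 = -36109*306 + 357 = -11049354 + 357 = -11048997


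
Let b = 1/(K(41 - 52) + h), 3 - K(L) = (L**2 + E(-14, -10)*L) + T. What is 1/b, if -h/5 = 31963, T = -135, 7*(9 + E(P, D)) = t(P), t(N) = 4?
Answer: -1119235/7 ≈ -1.5989e+5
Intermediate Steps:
E(P, D) = -59/7 (E(P, D) = -9 + (1/7)*4 = -9 + 4/7 = -59/7)
h = -159815 (h = -5*31963 = -159815)
K(L) = 138 - L**2 + 59*L/7 (K(L) = 3 - ((L**2 - 59*L/7) - 135) = 3 - (-135 + L**2 - 59*L/7) = 3 + (135 - L**2 + 59*L/7) = 138 - L**2 + 59*L/7)
b = -7/1119235 (b = 1/((138 - (41 - 52)**2 + 59*(41 - 52)/7) - 159815) = 1/((138 - 1*(-11)**2 + (59/7)*(-11)) - 159815) = 1/((138 - 1*121 - 649/7) - 159815) = 1/((138 - 121 - 649/7) - 159815) = 1/(-530/7 - 159815) = 1/(-1119235/7) = -7/1119235 ≈ -6.2543e-6)
1/b = 1/(-7/1119235) = -1119235/7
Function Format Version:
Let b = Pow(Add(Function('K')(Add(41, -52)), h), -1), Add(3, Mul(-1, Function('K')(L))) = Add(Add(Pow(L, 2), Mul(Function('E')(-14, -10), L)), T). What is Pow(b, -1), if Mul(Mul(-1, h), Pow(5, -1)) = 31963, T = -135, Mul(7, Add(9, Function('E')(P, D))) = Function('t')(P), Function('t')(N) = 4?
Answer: Rational(-1119235, 7) ≈ -1.5989e+5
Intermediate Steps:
Function('E')(P, D) = Rational(-59, 7) (Function('E')(P, D) = Add(-9, Mul(Rational(1, 7), 4)) = Add(-9, Rational(4, 7)) = Rational(-59, 7))
h = -159815 (h = Mul(-5, 31963) = -159815)
Function('K')(L) = Add(138, Mul(-1, Pow(L, 2)), Mul(Rational(59, 7), L)) (Function('K')(L) = Add(3, Mul(-1, Add(Add(Pow(L, 2), Mul(Rational(-59, 7), L)), -135))) = Add(3, Mul(-1, Add(-135, Pow(L, 2), Mul(Rational(-59, 7), L)))) = Add(3, Add(135, Mul(-1, Pow(L, 2)), Mul(Rational(59, 7), L))) = Add(138, Mul(-1, Pow(L, 2)), Mul(Rational(59, 7), L)))
b = Rational(-7, 1119235) (b = Pow(Add(Add(138, Mul(-1, Pow(Add(41, -52), 2)), Mul(Rational(59, 7), Add(41, -52))), -159815), -1) = Pow(Add(Add(138, Mul(-1, Pow(-11, 2)), Mul(Rational(59, 7), -11)), -159815), -1) = Pow(Add(Add(138, Mul(-1, 121), Rational(-649, 7)), -159815), -1) = Pow(Add(Add(138, -121, Rational(-649, 7)), -159815), -1) = Pow(Add(Rational(-530, 7), -159815), -1) = Pow(Rational(-1119235, 7), -1) = Rational(-7, 1119235) ≈ -6.2543e-6)
Pow(b, -1) = Pow(Rational(-7, 1119235), -1) = Rational(-1119235, 7)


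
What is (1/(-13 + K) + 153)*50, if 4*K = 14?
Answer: 145250/19 ≈ 7644.7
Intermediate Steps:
K = 7/2 (K = (1/4)*14 = 7/2 ≈ 3.5000)
(1/(-13 + K) + 153)*50 = (1/(-13 + 7/2) + 153)*50 = (1/(-19/2) + 153)*50 = (-2/19 + 153)*50 = (2905/19)*50 = 145250/19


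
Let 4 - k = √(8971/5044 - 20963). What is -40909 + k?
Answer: -40905 - I*√133323513661/2522 ≈ -40905.0 - 144.78*I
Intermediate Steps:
k = 4 - I*√133323513661/2522 (k = 4 - √(8971/5044 - 20963) = 4 - √(-105728401/5044) = 4 - I*√133323513661/2522 ≈ 4.0 - 144.78*I)
-40909 + k = -40909 + (4 - I*√133323513661/2522) = -40905 - I*√133323513661/2522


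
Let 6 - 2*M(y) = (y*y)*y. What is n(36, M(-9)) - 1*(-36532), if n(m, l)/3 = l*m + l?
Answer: 154649/2 ≈ 77325.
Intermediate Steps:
M(y) = 3 - y**3/2 (M(y) = 3 - y*y*y/2 = 3 - y**2*y/2 = 3 - y**3/2)
n(m, l) = 3*l + 3*l*m (n(m, l) = 3*(l*m + l) = 3*(l + l*m) = 3*l + 3*l*m)
n(36, M(-9)) - 1*(-36532) = 3*(3 - 1/2*(-9)**3)*(1 + 36) - 1*(-36532) = 3*(3 - 1/2*(-729))*37 + 36532 = 3*(3 + 729/2)*37 + 36532 = 3*(735/2)*37 + 36532 = 81585/2 + 36532 = 154649/2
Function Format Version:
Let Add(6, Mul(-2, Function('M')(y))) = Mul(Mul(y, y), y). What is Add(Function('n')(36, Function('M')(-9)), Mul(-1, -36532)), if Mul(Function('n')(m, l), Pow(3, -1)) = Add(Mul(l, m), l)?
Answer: Rational(154649, 2) ≈ 77325.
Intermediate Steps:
Function('M')(y) = Add(3, Mul(Rational(-1, 2), Pow(y, 3))) (Function('M')(y) = Add(3, Mul(Rational(-1, 2), Mul(Mul(y, y), y))) = Add(3, Mul(Rational(-1, 2), Mul(Pow(y, 2), y))) = Add(3, Mul(Rational(-1, 2), Pow(y, 3))))
Function('n')(m, l) = Add(Mul(3, l), Mul(3, l, m)) (Function('n')(m, l) = Mul(3, Add(Mul(l, m), l)) = Mul(3, Add(l, Mul(l, m))) = Add(Mul(3, l), Mul(3, l, m)))
Add(Function('n')(36, Function('M')(-9)), Mul(-1, -36532)) = Add(Mul(3, Add(3, Mul(Rational(-1, 2), Pow(-9, 3))), Add(1, 36)), Mul(-1, -36532)) = Add(Mul(3, Add(3, Mul(Rational(-1, 2), -729)), 37), 36532) = Add(Mul(3, Add(3, Rational(729, 2)), 37), 36532) = Add(Mul(3, Rational(735, 2), 37), 36532) = Add(Rational(81585, 2), 36532) = Rational(154649, 2)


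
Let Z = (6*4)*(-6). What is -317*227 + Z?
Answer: -72103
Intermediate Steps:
Z = -144 (Z = 24*(-6) = -144)
-317*227 + Z = -317*227 - 144 = -71959 - 144 = -72103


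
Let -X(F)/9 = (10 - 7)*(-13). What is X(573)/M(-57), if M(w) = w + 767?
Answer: 351/710 ≈ 0.49437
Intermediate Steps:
X(F) = 351 (X(F) = -9*(10 - 7)*(-13) = -27*(-13) = -9*(-39) = 351)
M(w) = 767 + w
X(573)/M(-57) = 351/(767 - 57) = 351/710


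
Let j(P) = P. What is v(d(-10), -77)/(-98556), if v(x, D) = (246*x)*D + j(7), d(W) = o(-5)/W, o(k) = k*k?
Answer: -23681/49278 ≈ -0.48056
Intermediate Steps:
o(k) = k²
d(W) = 25/W (d(W) = (-5)²/W = 25/W)
v(x, D) = 7 + 246*D*x (v(x, D) = (246*x)*D + 7 = 246*D*x + 7 = 7 + 246*D*x)
v(d(-10), -77)/(-98556) = (7 + 246*(-77)*(25/(-10)))/(-98556) = (7 + 246*(-77)*(25*(-⅒)))*(-1/98556) = (7 + 246*(-77)*(-5/2))*(-1/98556) = (7 + 47355)*(-1/98556) = 47362*(-1/98556) = -23681/49278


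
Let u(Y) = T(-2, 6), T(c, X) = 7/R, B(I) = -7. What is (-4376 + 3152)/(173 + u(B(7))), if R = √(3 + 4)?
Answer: -35292/4987 + 204*√7/4987 ≈ -6.9686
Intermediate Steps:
R = √7 ≈ 2.6458
T(c, X) = √7 (T(c, X) = 7/(√7) = 7*(√7/7) = √7)
u(Y) = √7
(-4376 + 3152)/(173 + u(B(7))) = (-4376 + 3152)/(173 + √7) = -1224/(173 + √7)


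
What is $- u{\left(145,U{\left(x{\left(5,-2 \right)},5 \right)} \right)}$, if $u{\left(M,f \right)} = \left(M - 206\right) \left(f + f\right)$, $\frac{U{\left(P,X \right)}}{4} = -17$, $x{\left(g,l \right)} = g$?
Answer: $-8296$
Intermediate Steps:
$U{\left(P,X \right)} = -68$ ($U{\left(P,X \right)} = 4 \left(-17\right) = -68$)
$u{\left(M,f \right)} = 2 f \left(-206 + M\right)$ ($u{\left(M,f \right)} = \left(-206 + M\right) 2 f = 2 f \left(-206 + M\right)$)
$- u{\left(145,U{\left(x{\left(5,-2 \right)},5 \right)} \right)} = - 2 \left(-68\right) \left(-206 + 145\right) = - 2 \left(-68\right) \left(-61\right) = \left(-1\right) 8296 = -8296$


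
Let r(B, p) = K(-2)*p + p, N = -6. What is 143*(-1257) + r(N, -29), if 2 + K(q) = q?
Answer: -179664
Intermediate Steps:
K(q) = -2 + q
r(B, p) = -3*p (r(B, p) = (-2 - 2)*p + p = -4*p + p = -3*p)
143*(-1257) + r(N, -29) = 143*(-1257) - 3*(-29) = -179751 + 87 = -179664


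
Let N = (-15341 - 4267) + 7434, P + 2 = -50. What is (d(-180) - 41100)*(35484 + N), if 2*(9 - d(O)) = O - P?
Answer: -956339370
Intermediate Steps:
P = -52 (P = -2 - 50 = -52)
N = -12174 (N = -19608 + 7434 = -12174)
d(O) = -17 - O/2 (d(O) = 9 - (O - 1*(-52))/2 = 9 - (O + 52)/2 = 9 - (52 + O)/2 = 9 + (-26 - O/2) = -17 - O/2)
(d(-180) - 41100)*(35484 + N) = ((-17 - 1/2*(-180)) - 41100)*(35484 - 12174) = ((-17 + 90) - 41100)*23310 = (73 - 41100)*23310 = -41027*23310 = -956339370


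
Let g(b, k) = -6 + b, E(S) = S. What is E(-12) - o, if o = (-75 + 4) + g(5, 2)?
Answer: 60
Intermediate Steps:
o = -72 (o = (-75 + 4) + (-6 + 5) = -71 - 1 = -72)
E(-12) - o = -12 - 1*(-72) = -12 + 72 = 60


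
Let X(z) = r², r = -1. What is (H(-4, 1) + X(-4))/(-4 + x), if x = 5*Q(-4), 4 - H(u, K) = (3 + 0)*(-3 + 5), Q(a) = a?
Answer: 1/24 ≈ 0.041667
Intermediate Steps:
H(u, K) = -2 (H(u, K) = 4 - (3 + 0)*(-3 + 5) = 4 - 3*2 = 4 - 1*6 = 4 - 6 = -2)
X(z) = 1 (X(z) = (-1)² = 1)
x = -20 (x = 5*(-4) = -20)
(H(-4, 1) + X(-4))/(-4 + x) = (-2 + 1)/(-4 - 20) = -1/(-24) = -1*(-1/24) = 1/24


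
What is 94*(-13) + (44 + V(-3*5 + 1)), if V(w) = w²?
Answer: -982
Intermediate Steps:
94*(-13) + (44 + V(-3*5 + 1)) = 94*(-13) + (44 + (-3*5 + 1)²) = -1222 + (44 + (-15 + 1)²) = -1222 + (44 + (-14)²) = -1222 + (44 + 196) = -1222 + 240 = -982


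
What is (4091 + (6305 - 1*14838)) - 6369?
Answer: -10811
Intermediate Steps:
(4091 + (6305 - 1*14838)) - 6369 = (4091 + (6305 - 14838)) - 6369 = (4091 - 8533) - 6369 = -4442 - 6369 = -10811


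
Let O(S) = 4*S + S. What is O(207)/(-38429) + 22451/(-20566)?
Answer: -68004253/60794678 ≈ -1.1186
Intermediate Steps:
O(S) = 5*S
O(207)/(-38429) + 22451/(-20566) = (5*207)/(-38429) + 22451/(-20566) = 1035*(-1/38429) + 22451*(-1/20566) = -1035/38429 - 1727/1582 = -68004253/60794678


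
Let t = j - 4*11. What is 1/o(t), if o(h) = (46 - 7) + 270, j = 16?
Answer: 1/309 ≈ 0.0032362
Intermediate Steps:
t = -28 (t = 16 - 4*11 = 16 - 44 = -28)
o(h) = 309 (o(h) = 39 + 270 = 309)
1/o(t) = 1/309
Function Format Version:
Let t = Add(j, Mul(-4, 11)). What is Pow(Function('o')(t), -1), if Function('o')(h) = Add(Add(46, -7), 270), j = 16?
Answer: Rational(1, 309) ≈ 0.0032362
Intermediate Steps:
t = -28 (t = Add(16, Mul(-4, 11)) = Add(16, -44) = -28)
Function('o')(h) = 309 (Function('o')(h) = Add(39, 270) = 309)
Pow(Function('o')(t), -1) = Pow(309, -1) = Rational(1, 309)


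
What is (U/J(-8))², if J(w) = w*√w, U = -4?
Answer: -1/32 ≈ -0.031250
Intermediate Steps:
J(w) = w^(3/2)
(U/J(-8))² = (-4*I*√2/32)² = (-I*√2/8)² = -1/32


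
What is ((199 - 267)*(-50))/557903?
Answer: 3400/557903 ≈ 0.0060942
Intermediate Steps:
((199 - 267)*(-50))/557903 = -68*(-50)*(1/557903) = 3400*(1/557903) = 3400/557903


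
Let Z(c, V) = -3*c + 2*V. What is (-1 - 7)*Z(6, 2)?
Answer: 112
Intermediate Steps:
(-1 - 7)*Z(6, 2) = (-1 - 7)*(-3*6 + 2*2) = -8*(-18 + 4) = -8*(-14) = 112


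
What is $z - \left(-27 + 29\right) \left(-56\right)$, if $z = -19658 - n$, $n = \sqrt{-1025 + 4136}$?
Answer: $-19546 - \sqrt{3111} \approx -19602.0$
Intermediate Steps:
$n = \sqrt{3111} \approx 55.776$
$z = -19658 - \sqrt{3111} \approx -19714.0$
$z - \left(-27 + 29\right) \left(-56\right) = \left(-19658 - \sqrt{3111}\right) - \left(-27 + 29\right) \left(-56\right) = \left(-19658 - \sqrt{3111}\right) - 2 \left(-56\right) = \left(-19658 - \sqrt{3111}\right) - -112 = \left(-19658 - \sqrt{3111}\right) + 112 = -19546 - \sqrt{3111}$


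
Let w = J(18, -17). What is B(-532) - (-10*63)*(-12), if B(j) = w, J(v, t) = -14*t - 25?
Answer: -7347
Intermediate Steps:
J(v, t) = -25 - 14*t
w = 213 (w = -25 - 14*(-17) = -25 + 238 = 213)
B(j) = 213
B(-532) - (-10*63)*(-12) = 213 - (-10*63)*(-12) = 213 - (-630)*(-12) = 213 - 1*7560 = 213 - 7560 = -7347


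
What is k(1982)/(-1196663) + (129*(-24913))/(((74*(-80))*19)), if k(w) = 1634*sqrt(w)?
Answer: 3213777/112480 - 1634*sqrt(1982)/1196663 ≈ 28.511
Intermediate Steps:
k(1982)/(-1196663) + (129*(-24913))/(((74*(-80))*19)) = (1634*sqrt(1982))/(-1196663) + (129*(-24913))/(((74*(-80))*19)) = (1634*sqrt(1982))*(-1/1196663) - 3213777/((-5920*19)) = -1634*sqrt(1982)/1196663 - 3213777/(-112480) = -1634*sqrt(1982)/1196663 - 3213777*(-1/112480) = -1634*sqrt(1982)/1196663 + 3213777/112480 = 3213777/112480 - 1634*sqrt(1982)/1196663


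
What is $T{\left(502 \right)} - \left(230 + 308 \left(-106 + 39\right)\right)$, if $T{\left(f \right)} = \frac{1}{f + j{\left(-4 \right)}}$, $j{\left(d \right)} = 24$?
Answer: $\frac{10733557}{526} \approx 20406.0$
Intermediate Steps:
$T{\left(f \right)} = \frac{1}{24 + f}$ ($T{\left(f \right)} = \frac{1}{f + 24} = \frac{1}{24 + f}$)
$T{\left(502 \right)} - \left(230 + 308 \left(-106 + 39\right)\right) = \frac{1}{24 + 502} - \left(230 + 308 \left(-106 + 39\right)\right) = \frac{1}{526} - -20406 = \frac{1}{526} + \left(20636 - 230\right) = \frac{1}{526} + 20406 = \frac{10733557}{526}$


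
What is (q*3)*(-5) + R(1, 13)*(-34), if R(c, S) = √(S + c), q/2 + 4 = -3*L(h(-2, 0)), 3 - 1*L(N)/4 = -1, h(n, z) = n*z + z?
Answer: 1560 - 34*√14 ≈ 1432.8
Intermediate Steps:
h(n, z) = z + n*z
L(N) = 16 (L(N) = 12 - 4*(-1) = 12 + 4 = 16)
q = -104 (q = -8 + 2*(-3*16) = -8 + 2*(-1*48) = -8 + 2*(-48) = -8 - 96 = -104)
(q*3)*(-5) + R(1, 13)*(-34) = -104*3*(-5) + √(13 + 1)*(-34) = -312*(-5) + √14*(-34) = 1560 - 34*√14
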